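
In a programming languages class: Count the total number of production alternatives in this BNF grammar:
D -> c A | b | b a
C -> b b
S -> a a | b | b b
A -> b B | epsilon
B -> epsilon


Counting alternatives per rule:
  D: 3 alternative(s)
  C: 1 alternative(s)
  S: 3 alternative(s)
  A: 2 alternative(s)
  B: 1 alternative(s)
Sum: 3 + 1 + 3 + 2 + 1 = 10

10


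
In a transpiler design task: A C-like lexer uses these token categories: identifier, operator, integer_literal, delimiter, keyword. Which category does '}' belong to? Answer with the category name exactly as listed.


Token: '}'
Checking categories:
  identifier: no
  integer_literal: no
  operator: no
  keyword: no
  delimiter: YES
Category: delimiter

delimiter


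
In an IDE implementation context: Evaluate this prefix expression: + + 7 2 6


Parsing prefix expression: + + 7 2 6
Step 1: Innermost operation '+ 7 2'
  7 + 2 = 9
Step 2: Outer operation '+ [9] 6'
  9 + 6 = 15

15


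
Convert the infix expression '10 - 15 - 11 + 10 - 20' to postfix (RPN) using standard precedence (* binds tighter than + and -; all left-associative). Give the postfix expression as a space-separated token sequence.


Applying the shunting-yard algorithm:
  Operand 10 -> output
  Push '-' onto operator stack -> op-stack: [-]
  Operand 15 -> output
  See '-' (prec 1); top '-' (prec 1) >= it -> pop '-' to output
  Push '-' onto operator stack -> op-stack: [-]
  Operand 11 -> output
  See '+' (prec 1); top '-' (prec 1) >= it -> pop '-' to output
  Push '+' onto operator stack -> op-stack: [+]
  Operand 10 -> output
  See '-' (prec 1); top '+' (prec 1) >= it -> pop '+' to output
  Push '-' onto operator stack -> op-stack: [-]
  Operand 20 -> output
  End of input: pop '-' to output
Postfix result: 10 15 - 11 - 10 + 20 -

10 15 - 11 - 10 + 20 -


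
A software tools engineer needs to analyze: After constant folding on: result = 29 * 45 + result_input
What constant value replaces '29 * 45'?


Identifying constant sub-expression:
  Original: result = 29 * 45 + result_input
  29 and 45 are both compile-time constants
  Evaluating: 29 * 45 = 1305
  After folding: result = 1305 + result_input

1305


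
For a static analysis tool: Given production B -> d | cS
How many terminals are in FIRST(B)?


Production: B -> d | cS
Examining each alternative for leading terminals:
  B -> d : first terminal = 'd'
  B -> cS : first terminal = 'c'
FIRST(B) = {c, d}
Count: 2

2


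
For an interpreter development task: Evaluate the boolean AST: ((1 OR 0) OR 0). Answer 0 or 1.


Step 1: Evaluate inner node
  1 OR 0 = 1
Step 2: Evaluate root node
  1 OR 0 = 1

1


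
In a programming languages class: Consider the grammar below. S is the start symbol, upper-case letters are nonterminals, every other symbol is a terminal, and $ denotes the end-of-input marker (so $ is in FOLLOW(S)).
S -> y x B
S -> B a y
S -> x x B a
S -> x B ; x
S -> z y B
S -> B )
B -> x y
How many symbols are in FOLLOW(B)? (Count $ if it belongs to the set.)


S is the start symbol and does not occur in any rule body, so FOLLOW(S) = {$}.
Examining every occurrence of B in a rule body:
  S -> y x B : B is at the right end -> add FOLLOW(S) = {$}
  S -> B a y : B is followed by terminal 'a' -> add 'a'
  S -> x x B a : B is followed by terminal 'a' -> add 'a' (already in the set)
  S -> x B ; x : B is followed by terminal ';' -> add ';'
  S -> z y B : B is at the right end -> add FOLLOW(S) = {$} (already in the set)
  S -> B ) : B is followed by terminal ')' -> add ')'
  B -> x y : B does not occur in the body -> contributes nothing
FOLLOW(B) = {), ;, a, $}
Count: 4

4


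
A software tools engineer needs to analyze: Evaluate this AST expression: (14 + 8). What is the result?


Expression: (14 + 8)
Evaluating step by step:
  14 + 8 = 22
Result: 22

22


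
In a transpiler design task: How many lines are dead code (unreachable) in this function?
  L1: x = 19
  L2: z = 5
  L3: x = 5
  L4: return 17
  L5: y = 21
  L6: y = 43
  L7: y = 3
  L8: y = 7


Analyzing control flow:
  L1: reachable (before return)
  L2: reachable (before return)
  L3: reachable (before return)
  L4: reachable (return statement)
  L5: DEAD (after return at L4)
  L6: DEAD (after return at L4)
  L7: DEAD (after return at L4)
  L8: DEAD (after return at L4)
Return at L4, total lines = 8
Dead lines: L5 through L8
Count: 4

4


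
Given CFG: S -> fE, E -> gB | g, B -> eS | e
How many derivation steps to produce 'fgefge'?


Grammar: S -> fE, E -> gB | g, B -> eS | e
Deriving 'fgefge':
Step 1: S -> fE => fE
Step 2: E -> gB => fgB
Step 3: B -> eS => fgeS
Step 4: S -> fE => fgefE
Step 5: E -> gB => fgefgB
Step 6: B -> e => fgefge
Total derivation steps: 6

6


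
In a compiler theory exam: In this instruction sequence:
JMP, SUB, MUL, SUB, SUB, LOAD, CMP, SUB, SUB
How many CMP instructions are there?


Scanning instruction sequence for CMP:
  Position 1: JMP
  Position 2: SUB
  Position 3: MUL
  Position 4: SUB
  Position 5: SUB
  Position 6: LOAD
  Position 7: CMP <- MATCH
  Position 8: SUB
  Position 9: SUB
Matches at positions: [7]
Total CMP count: 1

1


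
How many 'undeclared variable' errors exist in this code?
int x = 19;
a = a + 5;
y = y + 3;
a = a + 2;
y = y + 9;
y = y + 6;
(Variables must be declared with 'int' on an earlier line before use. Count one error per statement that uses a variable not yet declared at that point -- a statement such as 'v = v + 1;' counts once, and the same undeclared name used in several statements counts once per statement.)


Scanning code line by line:
  Line 1: declare 'x' -> declared = ['x']
  Line 2: use 'a' -> ERROR (undeclared)
  Line 3: use 'y' -> ERROR (undeclared)
  Line 4: use 'a' -> ERROR (undeclared)
  Line 5: use 'y' -> ERROR (undeclared)
  Line 6: use 'y' -> ERROR (undeclared)
Total undeclared variable errors: 5

5


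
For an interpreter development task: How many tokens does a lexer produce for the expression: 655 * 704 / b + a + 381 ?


Scanning '655 * 704 / b + a + 381'
Token 1: '655' -> integer_literal
Token 2: '*' -> operator
Token 3: '704' -> integer_literal
Token 4: '/' -> operator
Token 5: 'b' -> identifier
Token 6: '+' -> operator
Token 7: 'a' -> identifier
Token 8: '+' -> operator
Token 9: '381' -> integer_literal
Total tokens: 9

9


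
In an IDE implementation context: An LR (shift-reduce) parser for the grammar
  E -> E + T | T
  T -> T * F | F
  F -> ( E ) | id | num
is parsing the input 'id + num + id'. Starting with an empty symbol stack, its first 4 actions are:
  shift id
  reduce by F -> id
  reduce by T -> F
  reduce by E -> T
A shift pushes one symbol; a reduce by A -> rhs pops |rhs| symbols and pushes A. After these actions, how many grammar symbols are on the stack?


Tracking the symbol stack through each action:
  Action 1: shift 'id' : push -> stack = [id] (size 1)
  Action 2: reduce by F -> id : pop 1, push F -> stack = [F] (size 1)
  Action 3: reduce by T -> F : pop 1, push T -> stack = [T] (size 1)
  Action 4: reduce by E -> T : pop 1, push E -> stack = [E] (size 1)
Final stack size: 1

1


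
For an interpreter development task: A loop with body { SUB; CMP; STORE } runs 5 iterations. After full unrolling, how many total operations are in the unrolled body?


Loop body operations: SUB, CMP, STORE (3 ops per iteration)
Unrolling 5 iterations:
  Iteration 1: SUB, CMP, STORE (3 ops)
  Iteration 2: SUB, CMP, STORE (3 ops)
  Iteration 3: SUB, CMP, STORE (3 ops)
  Iteration 4: SUB, CMP, STORE (3 ops)
  Iteration 5: SUB, CMP, STORE (3 ops)
Total: 5 iterations * 3 ops/iter = 15 operations

15


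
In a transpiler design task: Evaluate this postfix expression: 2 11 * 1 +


Processing tokens left to right:
Push 2, Push 11
Pop 2 and 11, compute 2 * 11 = 22, push 22
Push 1
Pop 22 and 1, compute 22 + 1 = 23, push 23
Stack result: 23

23


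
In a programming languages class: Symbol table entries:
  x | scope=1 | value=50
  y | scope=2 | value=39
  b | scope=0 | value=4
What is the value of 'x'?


Searching symbol table for 'x':
  x | scope=1 | value=50 <- MATCH
  y | scope=2 | value=39
  b | scope=0 | value=4
Found 'x' at scope 1 with value 50

50


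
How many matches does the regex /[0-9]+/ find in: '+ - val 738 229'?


Pattern: /[0-9]+/ (int literals)
Input: '+ - val 738 229'
Scanning for matches:
  Match 1: '738'
  Match 2: '229'
Total matches: 2

2


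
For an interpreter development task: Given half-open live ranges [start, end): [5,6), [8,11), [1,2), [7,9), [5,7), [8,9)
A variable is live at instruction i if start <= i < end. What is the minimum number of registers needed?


Live ranges:
  Var0: [5, 6)
  Var1: [8, 11)
  Var2: [1, 2)
  Var3: [7, 9)
  Var4: [5, 7)
  Var5: [8, 9)
Sweep-line events (position, delta, active):
  pos=1 start -> active=1
  pos=2 end -> active=0
  pos=5 start -> active=1
  pos=5 start -> active=2
  pos=6 end -> active=1
  pos=7 end -> active=0
  pos=7 start -> active=1
  pos=8 start -> active=2
  pos=8 start -> active=3
  pos=9 end -> active=2
  pos=9 end -> active=1
  pos=11 end -> active=0
Maximum simultaneous active: 3
Minimum registers needed: 3

3


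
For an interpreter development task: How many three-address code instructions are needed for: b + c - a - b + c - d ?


Expression: b + c - a - b + c - d
Generating three-address code (respecting * over +/- precedence):
  Instruction 1: t1 = b + c
  Instruction 2: t2 = t1 - a
  Instruction 3: t3 = t2 - b
  Instruction 4: t4 = t3 + c
  Instruction 5: t5 = t4 - d
Total instructions: 5

5


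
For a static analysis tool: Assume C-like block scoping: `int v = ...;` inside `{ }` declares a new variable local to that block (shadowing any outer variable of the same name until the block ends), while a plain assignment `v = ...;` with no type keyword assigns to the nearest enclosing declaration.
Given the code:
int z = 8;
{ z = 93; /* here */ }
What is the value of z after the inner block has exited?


Analyzing scoping rules:
Outer scope: declares z = 8
Inner block: 'z = 93;' has no type keyword, so it is an assignment to the outer z (no shadowing)
The assignment changed the outer variable itself, so the new value persists after the block -> 93
Result: 93

93


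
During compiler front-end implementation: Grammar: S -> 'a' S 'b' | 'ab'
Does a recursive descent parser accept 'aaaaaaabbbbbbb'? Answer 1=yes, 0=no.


Grammar accepts strings of the form a^n b^n (n >= 1)
Word: 'aaaaaaabbbbbbb'
Counting: 7 a's and 7 b's
Check: 7 == 7? Yes
Derivation (S -> aSb applied 6 time(s), then S -> ab): S => aSb => aaSbb => aaaSbbb => aaaaSbbbb => aaaaaSbbbbb => aaaaaaSbbbbbb => aaaaaaabbbbbbb
Accepted

1


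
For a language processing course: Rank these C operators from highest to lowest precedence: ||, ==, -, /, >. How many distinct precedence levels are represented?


Looking up precedence for each operator:
  || -> precedence 1
  == -> precedence 3
  - -> precedence 5
  / -> precedence 6
  > -> precedence 4
Sorted highest to lowest: /, -, >, ==, ||
Distinct precedence values: [6, 5, 4, 3, 1]
Number of distinct levels: 5

5


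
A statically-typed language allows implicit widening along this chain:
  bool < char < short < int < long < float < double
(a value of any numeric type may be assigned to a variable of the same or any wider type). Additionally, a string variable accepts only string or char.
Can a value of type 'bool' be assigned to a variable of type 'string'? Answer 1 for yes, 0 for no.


Target variable type: string
Source value type: bool
Rule: string accepts only {string, char}
  source 'bool' in {string, char}? No
Result: 0

0


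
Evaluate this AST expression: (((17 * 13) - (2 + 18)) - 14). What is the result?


Expression: (((17 * 13) - (2 + 18)) - 14)
Evaluating step by step:
  17 * 13 = 221
  2 + 18 = 20
  221 - 20 = 201
  201 - 14 = 187
Result: 187

187


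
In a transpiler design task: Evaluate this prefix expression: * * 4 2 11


Parsing prefix expression: * * 4 2 11
Step 1: Innermost operation '* 4 2'
  4 * 2 = 8
Step 2: Outer operation '* [8] 11'
  8 * 11 = 88

88


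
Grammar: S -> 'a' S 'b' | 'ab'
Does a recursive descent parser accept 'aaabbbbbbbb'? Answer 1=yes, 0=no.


Grammar accepts strings of the form a^n b^n (n >= 1)
Word: 'aaabbbbbbbb'
Counting: 3 a's and 8 b's
Check: 3 == 8? No
Mismatch: a-count != b-count
Rejected

0


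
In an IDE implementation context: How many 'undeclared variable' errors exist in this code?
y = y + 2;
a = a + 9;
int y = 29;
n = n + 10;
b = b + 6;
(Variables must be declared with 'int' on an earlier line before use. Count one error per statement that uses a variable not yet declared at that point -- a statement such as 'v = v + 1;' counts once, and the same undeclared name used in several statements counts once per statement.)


Scanning code line by line:
  Line 1: use 'y' -> ERROR (undeclared)
  Line 2: use 'a' -> ERROR (undeclared)
  Line 3: declare 'y' -> declared = ['y']
  Line 4: use 'n' -> ERROR (undeclared)
  Line 5: use 'b' -> ERROR (undeclared)
Total undeclared variable errors: 4

4


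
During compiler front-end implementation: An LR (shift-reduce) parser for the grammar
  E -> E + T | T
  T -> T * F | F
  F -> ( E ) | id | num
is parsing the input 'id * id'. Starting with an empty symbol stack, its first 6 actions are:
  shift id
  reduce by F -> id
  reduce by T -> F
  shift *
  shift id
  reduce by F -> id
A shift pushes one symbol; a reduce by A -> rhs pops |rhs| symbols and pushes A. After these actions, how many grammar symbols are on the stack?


Tracking the symbol stack through each action:
  Action 1: shift 'id' : push -> stack = [id] (size 1)
  Action 2: reduce by F -> id : pop 1, push F -> stack = [F] (size 1)
  Action 3: reduce by T -> F : pop 1, push T -> stack = [T] (size 1)
  Action 4: shift '*' : push -> stack = [T, *] (size 2)
  Action 5: shift 'id' : push -> stack = [T, *, id] (size 3)
  Action 6: reduce by F -> id : pop 1, push F -> stack = [T, *, F] (size 3)
Final stack size: 3

3


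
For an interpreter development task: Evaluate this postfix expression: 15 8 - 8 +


Processing tokens left to right:
Push 15, Push 8
Pop 15 and 8, compute 15 - 8 = 7, push 7
Push 8
Pop 7 and 8, compute 7 + 8 = 15, push 15
Stack result: 15

15


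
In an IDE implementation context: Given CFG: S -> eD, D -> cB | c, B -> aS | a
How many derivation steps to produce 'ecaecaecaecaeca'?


Grammar: S -> eD, D -> cB | c, B -> aS | a
Deriving 'ecaecaecaecaeca':
Step 1: S -> eD => eD
Step 2: D -> cB => ecB
Step 3: B -> aS => ecaS
Step 4: S -> eD => ecaeD
Step 5: D -> cB => ecaecB
Step 6: B -> aS => ecaecaS
Step 7: S -> eD => ecaecaeD
Step 8: D -> cB => ecaecaecB
Step 9: B -> aS => ecaecaecaS
Step 10: S -> eD => ecaecaecaeD
Step 11: D -> cB => ecaecaecaecB
Step 12: B -> aS => ecaecaecaecaS
Step 13: S -> eD => ecaecaecaecaeD
Step 14: D -> cB => ecaecaecaecaecB
Step 15: B -> a => ecaecaecaecaeca
Total derivation steps: 15

15


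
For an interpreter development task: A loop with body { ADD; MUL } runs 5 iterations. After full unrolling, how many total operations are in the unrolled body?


Loop body operations: ADD, MUL (2 ops per iteration)
Unrolling 5 iterations:
  Iteration 1: ADD, MUL (2 ops)
  Iteration 2: ADD, MUL (2 ops)
  Iteration 3: ADD, MUL (2 ops)
  Iteration 4: ADD, MUL (2 ops)
  Iteration 5: ADD, MUL (2 ops)
Total: 5 iterations * 2 ops/iter = 10 operations

10


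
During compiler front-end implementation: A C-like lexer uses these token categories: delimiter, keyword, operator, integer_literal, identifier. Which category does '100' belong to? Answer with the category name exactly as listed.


Token: '100'
Checking categories:
  identifier: no
  integer_literal: YES
  operator: no
  keyword: no
  delimiter: no
Category: integer_literal

integer_literal


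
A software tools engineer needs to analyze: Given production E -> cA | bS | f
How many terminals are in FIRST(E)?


Production: E -> cA | bS | f
Examining each alternative for leading terminals:
  E -> cA : first terminal = 'c'
  E -> bS : first terminal = 'b'
  E -> f : first terminal = 'f'
FIRST(E) = {b, c, f}
Count: 3

3


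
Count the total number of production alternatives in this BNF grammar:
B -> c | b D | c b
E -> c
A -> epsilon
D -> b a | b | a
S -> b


Counting alternatives per rule:
  B: 3 alternative(s)
  E: 1 alternative(s)
  A: 1 alternative(s)
  D: 3 alternative(s)
  S: 1 alternative(s)
Sum: 3 + 1 + 1 + 3 + 1 = 9

9


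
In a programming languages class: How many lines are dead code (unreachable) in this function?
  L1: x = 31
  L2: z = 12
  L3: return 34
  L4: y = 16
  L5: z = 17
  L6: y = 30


Analyzing control flow:
  L1: reachable (before return)
  L2: reachable (before return)
  L3: reachable (return statement)
  L4: DEAD (after return at L3)
  L5: DEAD (after return at L3)
  L6: DEAD (after return at L3)
Return at L3, total lines = 6
Dead lines: L4 through L6
Count: 3

3


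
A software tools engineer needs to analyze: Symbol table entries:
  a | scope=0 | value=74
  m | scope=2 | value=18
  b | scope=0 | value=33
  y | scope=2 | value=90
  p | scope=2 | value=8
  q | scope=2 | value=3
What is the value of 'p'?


Searching symbol table for 'p':
  a | scope=0 | value=74
  m | scope=2 | value=18
  b | scope=0 | value=33
  y | scope=2 | value=90
  p | scope=2 | value=8 <- MATCH
  q | scope=2 | value=3
Found 'p' at scope 2 with value 8

8


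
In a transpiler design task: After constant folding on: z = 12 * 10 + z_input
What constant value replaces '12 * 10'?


Identifying constant sub-expression:
  Original: z = 12 * 10 + z_input
  12 and 10 are both compile-time constants
  Evaluating: 12 * 10 = 120
  After folding: z = 120 + z_input

120


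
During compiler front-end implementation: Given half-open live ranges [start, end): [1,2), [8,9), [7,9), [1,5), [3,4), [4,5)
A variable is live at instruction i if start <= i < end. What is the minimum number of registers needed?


Live ranges:
  Var0: [1, 2)
  Var1: [8, 9)
  Var2: [7, 9)
  Var3: [1, 5)
  Var4: [3, 4)
  Var5: [4, 5)
Sweep-line events (position, delta, active):
  pos=1 start -> active=1
  pos=1 start -> active=2
  pos=2 end -> active=1
  pos=3 start -> active=2
  pos=4 end -> active=1
  pos=4 start -> active=2
  pos=5 end -> active=1
  pos=5 end -> active=0
  pos=7 start -> active=1
  pos=8 start -> active=2
  pos=9 end -> active=1
  pos=9 end -> active=0
Maximum simultaneous active: 2
Minimum registers needed: 2

2


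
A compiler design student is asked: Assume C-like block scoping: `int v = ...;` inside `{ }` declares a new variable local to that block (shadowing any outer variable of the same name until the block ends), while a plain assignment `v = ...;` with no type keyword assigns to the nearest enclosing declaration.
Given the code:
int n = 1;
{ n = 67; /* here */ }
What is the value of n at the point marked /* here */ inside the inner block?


Analyzing scoping rules:
Outer scope: declares n = 1
Inner block: 'n = 67;' has no type keyword, so it is an assignment to the outer n (no shadowing)
Inside the block, after the assignment -> 67
Result: 67

67


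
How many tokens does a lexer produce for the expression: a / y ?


Scanning 'a / y'
Token 1: 'a' -> identifier
Token 2: '/' -> operator
Token 3: 'y' -> identifier
Total tokens: 3

3


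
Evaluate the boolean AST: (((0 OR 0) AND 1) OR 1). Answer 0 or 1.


Step 1: Evaluate inner node
  0 OR 0 = 0
Step 2: Evaluate next node
  0 AND 1 = 0
Step 3: Evaluate root node
  0 OR 1 = 1

1


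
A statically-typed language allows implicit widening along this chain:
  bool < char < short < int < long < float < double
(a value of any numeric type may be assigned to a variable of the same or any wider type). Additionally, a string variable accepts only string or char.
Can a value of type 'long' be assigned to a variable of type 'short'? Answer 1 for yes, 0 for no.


Target variable type: short
Source value type: long
Numeric ranks: long=4, short=2
Widening allowed iff rank(source) <= rank(target): 4 <= 2? No
Result: 0

0


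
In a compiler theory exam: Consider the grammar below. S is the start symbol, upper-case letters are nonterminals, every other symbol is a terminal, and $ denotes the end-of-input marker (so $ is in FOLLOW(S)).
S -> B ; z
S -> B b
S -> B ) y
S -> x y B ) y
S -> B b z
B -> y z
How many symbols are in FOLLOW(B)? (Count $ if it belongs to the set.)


S is the start symbol and does not occur in any rule body, so FOLLOW(S) = {$}.
Examining every occurrence of B in a rule body:
  S -> B ; z : B is followed by terminal ';' -> add ';'
  S -> B b : B is followed by terminal 'b' -> add 'b'
  S -> B ) y : B is followed by terminal ')' -> add ')'
  S -> x y B ) y : B is followed by terminal ')' -> add ')' (already in the set)
  S -> B b z : B is followed by terminal 'b' -> add 'b' (already in the set)
  B -> y z : B does not occur in the body -> contributes nothing
FOLLOW(B) = {), ;, b}
Count: 3

3


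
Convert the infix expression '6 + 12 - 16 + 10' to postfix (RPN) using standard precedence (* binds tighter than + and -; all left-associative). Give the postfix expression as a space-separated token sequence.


Applying the shunting-yard algorithm:
  Operand 6 -> output
  Push '+' onto operator stack -> op-stack: [+]
  Operand 12 -> output
  See '-' (prec 1); top '+' (prec 1) >= it -> pop '+' to output
  Push '-' onto operator stack -> op-stack: [-]
  Operand 16 -> output
  See '+' (prec 1); top '-' (prec 1) >= it -> pop '-' to output
  Push '+' onto operator stack -> op-stack: [+]
  Operand 10 -> output
  End of input: pop '+' to output
Postfix result: 6 12 + 16 - 10 +

6 12 + 16 - 10 +


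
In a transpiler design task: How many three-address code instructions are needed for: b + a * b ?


Expression: b + a * b
Generating three-address code (respecting * over +/- precedence):
  Instruction 1: t1 = a * b
  Instruction 2: t2 = b + t1
Total instructions: 2

2


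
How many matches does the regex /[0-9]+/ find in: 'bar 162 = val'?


Pattern: /[0-9]+/ (int literals)
Input: 'bar 162 = val'
Scanning for matches:
  Match 1: '162'
Total matches: 1

1


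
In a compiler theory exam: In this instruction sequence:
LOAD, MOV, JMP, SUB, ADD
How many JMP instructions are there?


Scanning instruction sequence for JMP:
  Position 1: LOAD
  Position 2: MOV
  Position 3: JMP <- MATCH
  Position 4: SUB
  Position 5: ADD
Matches at positions: [3]
Total JMP count: 1

1


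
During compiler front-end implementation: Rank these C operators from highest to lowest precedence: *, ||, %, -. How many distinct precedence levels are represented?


Looking up precedence for each operator:
  * -> precedence 6
  || -> precedence 1
  % -> precedence 6
  - -> precedence 5
Sorted highest to lowest: *, %, -, ||
Distinct precedence values: [6, 5, 1]
Number of distinct levels: 3

3


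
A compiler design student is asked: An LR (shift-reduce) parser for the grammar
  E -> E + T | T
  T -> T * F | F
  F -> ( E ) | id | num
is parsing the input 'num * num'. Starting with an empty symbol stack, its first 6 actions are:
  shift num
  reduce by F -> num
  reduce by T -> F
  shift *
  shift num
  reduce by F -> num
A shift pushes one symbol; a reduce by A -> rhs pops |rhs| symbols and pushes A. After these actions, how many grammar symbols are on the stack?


Tracking the symbol stack through each action:
  Action 1: shift 'num' : push -> stack = [num] (size 1)
  Action 2: reduce by F -> num : pop 1, push F -> stack = [F] (size 1)
  Action 3: reduce by T -> F : pop 1, push T -> stack = [T] (size 1)
  Action 4: shift '*' : push -> stack = [T, *] (size 2)
  Action 5: shift 'num' : push -> stack = [T, *, num] (size 3)
  Action 6: reduce by F -> num : pop 1, push F -> stack = [T, *, F] (size 3)
Final stack size: 3

3


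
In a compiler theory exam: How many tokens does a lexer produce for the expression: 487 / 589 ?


Scanning '487 / 589'
Token 1: '487' -> integer_literal
Token 2: '/' -> operator
Token 3: '589' -> integer_literal
Total tokens: 3

3


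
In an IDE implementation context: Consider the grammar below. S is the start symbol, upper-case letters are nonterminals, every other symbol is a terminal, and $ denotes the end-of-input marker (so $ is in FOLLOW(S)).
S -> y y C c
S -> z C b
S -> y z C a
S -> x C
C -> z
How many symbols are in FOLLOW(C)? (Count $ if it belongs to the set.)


S is the start symbol and does not occur in any rule body, so FOLLOW(S) = {$}.
Examining every occurrence of C in a rule body:
  S -> y y C c : C is followed by terminal 'c' -> add 'c'
  S -> z C b : C is followed by terminal 'b' -> add 'b'
  S -> y z C a : C is followed by terminal 'a' -> add 'a'
  S -> x C : C is at the right end -> add FOLLOW(S) = {$}
  C -> z : C does not occur in the body -> contributes nothing
FOLLOW(C) = {a, b, c, $}
Count: 4

4


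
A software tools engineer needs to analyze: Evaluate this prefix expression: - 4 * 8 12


Parsing prefix expression: - 4 * 8 12
Step 1: Innermost operation '* 8 12'
  8 * 12 = 96
Step 2: Outer operation '- 4 [96]'
  4 - 96 = -92

-92


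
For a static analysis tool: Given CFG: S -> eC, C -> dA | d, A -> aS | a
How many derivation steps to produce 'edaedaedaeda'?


Grammar: S -> eC, C -> dA | d, A -> aS | a
Deriving 'edaedaedaeda':
Step 1: S -> eC => eC
Step 2: C -> dA => edA
Step 3: A -> aS => edaS
Step 4: S -> eC => edaeC
Step 5: C -> dA => edaedA
Step 6: A -> aS => edaedaS
Step 7: S -> eC => edaedaeC
Step 8: C -> dA => edaedaedA
Step 9: A -> aS => edaedaedaS
Step 10: S -> eC => edaedaedaeC
Step 11: C -> dA => edaedaedaedA
Step 12: A -> a => edaedaedaeda
Total derivation steps: 12

12


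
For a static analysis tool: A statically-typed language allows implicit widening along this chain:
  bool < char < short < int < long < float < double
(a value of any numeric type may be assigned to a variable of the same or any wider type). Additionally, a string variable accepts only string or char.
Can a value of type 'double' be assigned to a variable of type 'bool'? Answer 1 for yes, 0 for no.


Target variable type: bool
Source value type: double
Numeric ranks: double=6, bool=0
Widening allowed iff rank(source) <= rank(target): 6 <= 0? No
Result: 0

0


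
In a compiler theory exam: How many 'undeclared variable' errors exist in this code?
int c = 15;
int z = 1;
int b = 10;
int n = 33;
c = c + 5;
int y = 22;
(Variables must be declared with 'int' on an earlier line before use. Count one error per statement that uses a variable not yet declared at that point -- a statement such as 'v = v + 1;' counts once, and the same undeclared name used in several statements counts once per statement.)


Scanning code line by line:
  Line 1: declare 'c' -> declared = ['c']
  Line 2: declare 'z' -> declared = ['c', 'z']
  Line 3: declare 'b' -> declared = ['b', 'c', 'z']
  Line 4: declare 'n' -> declared = ['b', 'c', 'n', 'z']
  Line 5: use 'c' -> OK (declared)
  Line 6: declare 'y' -> declared = ['b', 'c', 'n', 'y', 'z']
Total undeclared variable errors: 0

0


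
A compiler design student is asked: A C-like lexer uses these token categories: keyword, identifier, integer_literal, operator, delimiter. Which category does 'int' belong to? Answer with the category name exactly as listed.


Token: 'int'
Checking categories:
  identifier: no
  integer_literal: no
  operator: no
  keyword: YES
  delimiter: no
Category: keyword

keyword


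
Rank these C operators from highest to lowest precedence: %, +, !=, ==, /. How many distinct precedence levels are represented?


Looking up precedence for each operator:
  % -> precedence 6
  + -> precedence 5
  != -> precedence 3
  == -> precedence 3
  / -> precedence 6
Sorted highest to lowest: %, /, +, !=, ==
Distinct precedence values: [6, 5, 3]
Number of distinct levels: 3

3


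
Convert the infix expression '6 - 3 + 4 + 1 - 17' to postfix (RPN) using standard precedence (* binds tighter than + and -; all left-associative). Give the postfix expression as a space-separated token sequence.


Applying the shunting-yard algorithm:
  Operand 6 -> output
  Push '-' onto operator stack -> op-stack: [-]
  Operand 3 -> output
  See '+' (prec 1); top '-' (prec 1) >= it -> pop '-' to output
  Push '+' onto operator stack -> op-stack: [+]
  Operand 4 -> output
  See '+' (prec 1); top '+' (prec 1) >= it -> pop '+' to output
  Push '+' onto operator stack -> op-stack: [+]
  Operand 1 -> output
  See '-' (prec 1); top '+' (prec 1) >= it -> pop '+' to output
  Push '-' onto operator stack -> op-stack: [-]
  Operand 17 -> output
  End of input: pop '-' to output
Postfix result: 6 3 - 4 + 1 + 17 -

6 3 - 4 + 1 + 17 -


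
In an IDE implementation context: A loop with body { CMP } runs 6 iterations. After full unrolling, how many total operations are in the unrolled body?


Loop body operations: CMP (1 op per iteration)
Unrolling 6 iterations:
  Iteration 1: CMP (1 ops)
  Iteration 2: CMP (1 ops)
  Iteration 3: CMP (1 ops)
  Iteration 4: CMP (1 ops)
  Iteration 5: CMP (1 ops)
  Iteration 6: CMP (1 ops)
Total: 6 iterations * 1 ops/iter = 6 operations

6


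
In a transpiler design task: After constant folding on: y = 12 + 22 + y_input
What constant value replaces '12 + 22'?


Identifying constant sub-expression:
  Original: y = 12 + 22 + y_input
  12 and 22 are both compile-time constants
  Evaluating: 12 + 22 = 34
  After folding: y = 34 + y_input

34


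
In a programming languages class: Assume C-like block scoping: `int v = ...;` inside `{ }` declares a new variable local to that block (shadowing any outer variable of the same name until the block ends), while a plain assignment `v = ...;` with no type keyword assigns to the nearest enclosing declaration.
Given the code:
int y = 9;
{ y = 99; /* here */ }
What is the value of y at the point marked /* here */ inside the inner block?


Analyzing scoping rules:
Outer scope: declares y = 9
Inner block: 'y = 99;' has no type keyword, so it is an assignment to the outer y (no shadowing)
Inside the block, after the assignment -> 99
Result: 99

99


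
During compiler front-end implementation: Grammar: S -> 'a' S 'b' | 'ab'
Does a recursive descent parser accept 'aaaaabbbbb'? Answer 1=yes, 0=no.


Grammar accepts strings of the form a^n b^n (n >= 1)
Word: 'aaaaabbbbb'
Counting: 5 a's and 5 b's
Check: 5 == 5? Yes
Derivation (S -> aSb applied 4 time(s), then S -> ab): S => aSb => aaSbb => aaaSbbb => aaaaSbbbb => aaaaabbbbb
Accepted

1


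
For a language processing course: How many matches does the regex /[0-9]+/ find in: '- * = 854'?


Pattern: /[0-9]+/ (int literals)
Input: '- * = 854'
Scanning for matches:
  Match 1: '854'
Total matches: 1

1


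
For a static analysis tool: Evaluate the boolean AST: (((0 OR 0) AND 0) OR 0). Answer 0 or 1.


Step 1: Evaluate inner node
  0 OR 0 = 0
Step 2: Evaluate next node
  0 AND 0 = 0
Step 3: Evaluate root node
  0 OR 0 = 0

0


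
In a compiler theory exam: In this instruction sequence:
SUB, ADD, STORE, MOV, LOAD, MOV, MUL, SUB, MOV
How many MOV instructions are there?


Scanning instruction sequence for MOV:
  Position 1: SUB
  Position 2: ADD
  Position 3: STORE
  Position 4: MOV <- MATCH
  Position 5: LOAD
  Position 6: MOV <- MATCH
  Position 7: MUL
  Position 8: SUB
  Position 9: MOV <- MATCH
Matches at positions: [4, 6, 9]
Total MOV count: 3

3


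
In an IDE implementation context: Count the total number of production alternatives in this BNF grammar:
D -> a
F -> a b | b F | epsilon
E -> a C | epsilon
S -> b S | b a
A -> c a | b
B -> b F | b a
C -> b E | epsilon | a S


Counting alternatives per rule:
  D: 1 alternative(s)
  F: 3 alternative(s)
  E: 2 alternative(s)
  S: 2 alternative(s)
  A: 2 alternative(s)
  B: 2 alternative(s)
  C: 3 alternative(s)
Sum: 1 + 3 + 2 + 2 + 2 + 2 + 3 = 15

15


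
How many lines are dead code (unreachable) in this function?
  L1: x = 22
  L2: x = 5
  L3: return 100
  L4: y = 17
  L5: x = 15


Analyzing control flow:
  L1: reachable (before return)
  L2: reachable (before return)
  L3: reachable (return statement)
  L4: DEAD (after return at L3)
  L5: DEAD (after return at L3)
Return at L3, total lines = 5
Dead lines: L4 through L5
Count: 2

2


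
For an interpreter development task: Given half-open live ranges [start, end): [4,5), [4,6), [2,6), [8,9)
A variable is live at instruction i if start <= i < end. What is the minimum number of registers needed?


Live ranges:
  Var0: [4, 5)
  Var1: [4, 6)
  Var2: [2, 6)
  Var3: [8, 9)
Sweep-line events (position, delta, active):
  pos=2 start -> active=1
  pos=4 start -> active=2
  pos=4 start -> active=3
  pos=5 end -> active=2
  pos=6 end -> active=1
  pos=6 end -> active=0
  pos=8 start -> active=1
  pos=9 end -> active=0
Maximum simultaneous active: 3
Minimum registers needed: 3

3


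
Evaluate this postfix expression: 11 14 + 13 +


Processing tokens left to right:
Push 11, Push 14
Pop 11 and 14, compute 11 + 14 = 25, push 25
Push 13
Pop 25 and 13, compute 25 + 13 = 38, push 38
Stack result: 38

38


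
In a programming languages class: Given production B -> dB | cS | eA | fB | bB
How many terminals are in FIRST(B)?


Production: B -> dB | cS | eA | fB | bB
Examining each alternative for leading terminals:
  B -> dB : first terminal = 'd'
  B -> cS : first terminal = 'c'
  B -> eA : first terminal = 'e'
  B -> fB : first terminal = 'f'
  B -> bB : first terminal = 'b'
FIRST(B) = {b, c, d, e, f}
Count: 5

5


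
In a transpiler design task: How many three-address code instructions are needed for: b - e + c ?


Expression: b - e + c
Generating three-address code (respecting * over +/- precedence):
  Instruction 1: t1 = b - e
  Instruction 2: t2 = t1 + c
Total instructions: 2

2


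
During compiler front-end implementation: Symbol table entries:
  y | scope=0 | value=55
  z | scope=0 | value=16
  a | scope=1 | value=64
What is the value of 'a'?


Searching symbol table for 'a':
  y | scope=0 | value=55
  z | scope=0 | value=16
  a | scope=1 | value=64 <- MATCH
Found 'a' at scope 1 with value 64

64


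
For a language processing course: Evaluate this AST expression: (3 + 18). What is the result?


Expression: (3 + 18)
Evaluating step by step:
  3 + 18 = 21
Result: 21

21


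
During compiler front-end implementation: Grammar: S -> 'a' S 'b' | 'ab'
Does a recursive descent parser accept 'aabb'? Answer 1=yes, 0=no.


Grammar accepts strings of the form a^n b^n (n >= 1)
Word: 'aabb'
Counting: 2 a's and 2 b's
Check: 2 == 2? Yes
Derivation (S -> aSb applied 1 time(s), then S -> ab): S => aSb => aabb
Accepted

1


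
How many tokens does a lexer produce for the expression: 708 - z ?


Scanning '708 - z'
Token 1: '708' -> integer_literal
Token 2: '-' -> operator
Token 3: 'z' -> identifier
Total tokens: 3

3


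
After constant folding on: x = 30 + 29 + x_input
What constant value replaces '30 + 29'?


Identifying constant sub-expression:
  Original: x = 30 + 29 + x_input
  30 and 29 are both compile-time constants
  Evaluating: 30 + 29 = 59
  After folding: x = 59 + x_input

59


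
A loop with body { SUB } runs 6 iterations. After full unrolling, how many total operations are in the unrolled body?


Loop body operations: SUB (1 op per iteration)
Unrolling 6 iterations:
  Iteration 1: SUB (1 ops)
  Iteration 2: SUB (1 ops)
  Iteration 3: SUB (1 ops)
  Iteration 4: SUB (1 ops)
  Iteration 5: SUB (1 ops)
  Iteration 6: SUB (1 ops)
Total: 6 iterations * 1 ops/iter = 6 operations

6


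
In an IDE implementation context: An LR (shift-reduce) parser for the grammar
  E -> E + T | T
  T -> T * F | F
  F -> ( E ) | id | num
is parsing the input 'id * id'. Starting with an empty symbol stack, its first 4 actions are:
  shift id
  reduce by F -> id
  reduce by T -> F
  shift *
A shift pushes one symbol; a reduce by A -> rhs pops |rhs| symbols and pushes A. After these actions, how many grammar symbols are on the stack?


Tracking the symbol stack through each action:
  Action 1: shift 'id' : push -> stack = [id] (size 1)
  Action 2: reduce by F -> id : pop 1, push F -> stack = [F] (size 1)
  Action 3: reduce by T -> F : pop 1, push T -> stack = [T] (size 1)
  Action 4: shift '*' : push -> stack = [T, *] (size 2)
Final stack size: 2

2


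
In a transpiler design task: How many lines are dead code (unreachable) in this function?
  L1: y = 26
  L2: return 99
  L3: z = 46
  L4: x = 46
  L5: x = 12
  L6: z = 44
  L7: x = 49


Analyzing control flow:
  L1: reachable (before return)
  L2: reachable (return statement)
  L3: DEAD (after return at L2)
  L4: DEAD (after return at L2)
  L5: DEAD (after return at L2)
  L6: DEAD (after return at L2)
  L7: DEAD (after return at L2)
Return at L2, total lines = 7
Dead lines: L3 through L7
Count: 5

5


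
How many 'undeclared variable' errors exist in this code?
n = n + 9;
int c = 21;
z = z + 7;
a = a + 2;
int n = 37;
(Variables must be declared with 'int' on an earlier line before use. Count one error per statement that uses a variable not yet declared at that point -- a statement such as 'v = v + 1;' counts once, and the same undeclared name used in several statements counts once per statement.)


Scanning code line by line:
  Line 1: use 'n' -> ERROR (undeclared)
  Line 2: declare 'c' -> declared = ['c']
  Line 3: use 'z' -> ERROR (undeclared)
  Line 4: use 'a' -> ERROR (undeclared)
  Line 5: declare 'n' -> declared = ['c', 'n']
Total undeclared variable errors: 3

3


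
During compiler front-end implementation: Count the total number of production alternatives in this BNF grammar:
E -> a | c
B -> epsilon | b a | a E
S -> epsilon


Counting alternatives per rule:
  E: 2 alternative(s)
  B: 3 alternative(s)
  S: 1 alternative(s)
Sum: 2 + 3 + 1 = 6

6


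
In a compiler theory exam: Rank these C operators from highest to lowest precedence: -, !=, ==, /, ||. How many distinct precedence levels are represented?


Looking up precedence for each operator:
  - -> precedence 5
  != -> precedence 3
  == -> precedence 3
  / -> precedence 6
  || -> precedence 1
Sorted highest to lowest: /, -, !=, ==, ||
Distinct precedence values: [6, 5, 3, 1]
Number of distinct levels: 4

4


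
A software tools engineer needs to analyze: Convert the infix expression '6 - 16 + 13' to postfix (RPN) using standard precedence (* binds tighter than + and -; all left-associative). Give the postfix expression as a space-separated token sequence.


Applying the shunting-yard algorithm:
  Operand 6 -> output
  Push '-' onto operator stack -> op-stack: [-]
  Operand 16 -> output
  See '+' (prec 1); top '-' (prec 1) >= it -> pop '-' to output
  Push '+' onto operator stack -> op-stack: [+]
  Operand 13 -> output
  End of input: pop '+' to output
Postfix result: 6 16 - 13 +

6 16 - 13 +


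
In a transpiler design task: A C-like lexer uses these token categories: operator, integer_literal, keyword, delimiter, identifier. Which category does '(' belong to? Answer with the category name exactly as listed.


Token: '('
Checking categories:
  identifier: no
  integer_literal: no
  operator: no
  keyword: no
  delimiter: YES
Category: delimiter

delimiter


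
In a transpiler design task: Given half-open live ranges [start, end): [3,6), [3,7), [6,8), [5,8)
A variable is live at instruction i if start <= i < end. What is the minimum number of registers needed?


Live ranges:
  Var0: [3, 6)
  Var1: [3, 7)
  Var2: [6, 8)
  Var3: [5, 8)
Sweep-line events (position, delta, active):
  pos=3 start -> active=1
  pos=3 start -> active=2
  pos=5 start -> active=3
  pos=6 end -> active=2
  pos=6 start -> active=3
  pos=7 end -> active=2
  pos=8 end -> active=1
  pos=8 end -> active=0
Maximum simultaneous active: 3
Minimum registers needed: 3

3


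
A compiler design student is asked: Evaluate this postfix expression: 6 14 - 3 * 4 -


Processing tokens left to right:
Push 6, Push 14
Pop 6 and 14, compute 6 - 14 = -8, push -8
Push 3
Pop -8 and 3, compute -8 * 3 = -24, push -24
Push 4
Pop -24 and 4, compute -24 - 4 = -28, push -28
Stack result: -28

-28


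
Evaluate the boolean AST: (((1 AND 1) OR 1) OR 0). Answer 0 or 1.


Step 1: Evaluate inner node
  1 AND 1 = 1
Step 2: Evaluate next node
  1 OR 1 = 1
Step 3: Evaluate root node
  1 OR 0 = 1

1
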